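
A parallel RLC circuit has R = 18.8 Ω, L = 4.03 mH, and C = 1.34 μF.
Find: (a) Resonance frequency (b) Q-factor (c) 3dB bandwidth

Step 1 — Resonance: ω₀ = 1/√(LC) = 1/√(0.00403·1.34e-06) = 1.361e+04 rad/s.
Step 2 — f₀ = ω₀/(2π) = 2166 Hz.
Step 3 — Parallel Q: Q = R/(ω₀L) = 18.8/(1.361e+04·0.00403) = 0.3428.
Step 4 — Bandwidth: Δω = ω₀/Q = 3.97e+04 rad/s; BW = Δω/(2π) = 6318 Hz.

(a) f₀ = 2166 Hz  (b) Q = 0.3428  (c) BW = 6318 Hz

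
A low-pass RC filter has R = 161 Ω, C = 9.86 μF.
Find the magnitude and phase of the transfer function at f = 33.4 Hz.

Step 1 — Angular frequency: ω = 2π·33.4 = 209.9 rad/s.
Step 2 — Transfer function: H(jω) = 1/(1 + jωRC).
Step 3 — Denominator: 1 + jωRC = 1 + j·209.9·161·9.86e-06 = 1 + j0.3331.
Step 4 — H = 0.9001 - j0.2999.
Step 5 — Magnitude: |H| = 0.9487 (-0.5 dB); phase: φ = -18.4°.

|H| = 0.9487 (-0.5 dB), φ = -18.4°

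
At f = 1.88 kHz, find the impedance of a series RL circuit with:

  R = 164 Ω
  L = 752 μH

Step 1 — Angular frequency: ω = 2π·f = 2π·1880 = 1.181e+04 rad/s.
Step 2 — Component impedances:
  R: Z = R = 164 Ω
  L: Z = jωL = j·1.181e+04·0.000752 = 0 + j8.883 Ω
Step 3 — Series combination: Z_total = R + L = 164 + j8.883 Ω = 164.2∠3.1° Ω.

Z = 164 + j8.883 Ω = 164.2∠3.1° Ω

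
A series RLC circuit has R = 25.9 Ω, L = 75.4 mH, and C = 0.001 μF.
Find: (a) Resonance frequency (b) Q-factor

Step 1 — Resonance condition Im(Z)=0 gives ω₀ = 1/√(LC).
Step 2 — ω₀ = 1/√(0.0754·1e-09) = 1.152e+05 rad/s.
Step 3 — f₀ = ω₀/(2π) = 1.833e+04 Hz.
Step 4 — Series Q: Q = ω₀L/R = 1.152e+05·0.0754/25.9 = 335.3.

(a) f₀ = 1.833e+04 Hz  (b) Q = 335.3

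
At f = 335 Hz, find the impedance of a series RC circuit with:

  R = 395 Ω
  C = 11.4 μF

Step 1 — Angular frequency: ω = 2π·f = 2π·335 = 2105 rad/s.
Step 2 — Component impedances:
  R: Z = R = 395 Ω
  C: Z = 1/(jωC) = -j/(ω·C) = 0 - j41.67 Ω
Step 3 — Series combination: Z_total = R + C = 395 - j41.67 Ω = 397.2∠-6.0° Ω.

Z = 395 - j41.67 Ω = 397.2∠-6.0° Ω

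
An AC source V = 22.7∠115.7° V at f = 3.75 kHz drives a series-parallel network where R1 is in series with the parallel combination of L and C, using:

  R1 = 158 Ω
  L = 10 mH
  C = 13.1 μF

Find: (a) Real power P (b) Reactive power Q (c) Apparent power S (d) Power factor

Step 1 — Angular frequency: ω = 2π·f = 2π·3750 = 2.356e+04 rad/s.
Step 2 — Component impedances:
  R1: Z = R = 158 Ω
  L: Z = jωL = j·2.356e+04·0.01 = 0 + j235.6 Ω
  C: Z = 1/(jωC) = -j/(ω·C) = 0 - j3.24 Ω
Step 3 — Parallel branch: L || C = 1/(1/L + 1/C) = 0 - j3.285 Ω.
Step 4 — Series with R1: Z_total = R1 + (L || C) = 158 - j3.285 Ω = 158∠-1.2° Ω.
Step 5 — Source phasor: V = 22.7∠115.7° V = -9.844 + j20.45 V.
Step 6 — Current: I = V / Z = -0.06497 + j0.1281 A = 0.1436∠116.9° A.
Step 7 — Complex power: S = V·I* = 3.26 - j0.06778 VA.
Step 8 — Real power: P = Re(S) = 3.26 W.
Step 9 — Reactive power: Q = Im(S) = -0.06778 VAR.
Step 10 — Apparent power: |S| = 3.261 VA.
Step 11 — Power factor: PF = P/|S| = 0.9998 (leading).

(a) P = 3.26 W  (b) Q = -0.06778 VAR  (c) S = 3.261 VA  (d) PF = 0.9998 (leading)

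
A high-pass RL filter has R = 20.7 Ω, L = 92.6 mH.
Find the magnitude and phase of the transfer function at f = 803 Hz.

Step 1 — Angular frequency: ω = 2π·803 = 5045 rad/s.
Step 2 — Transfer function: H(jω) = jωL/(R + jωL).
Step 3 — Numerator jωL = j·467.2; denominator R + jωL = 20.7 + j467.2.
Step 4 — H = 0.998 + j0.04422.
Step 5 — Magnitude: |H| = 0.999 (-0.0 dB); phase: φ = 2.5°.

|H| = 0.999 (-0.0 dB), φ = 2.5°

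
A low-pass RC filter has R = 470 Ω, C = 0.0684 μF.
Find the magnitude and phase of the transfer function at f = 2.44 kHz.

Step 1 — Angular frequency: ω = 2π·2440 = 1.533e+04 rad/s.
Step 2 — Transfer function: H(jω) = 1/(1 + jωRC).
Step 3 — Denominator: 1 + jωRC = 1 + j·1.533e+04·470·6.84e-08 = 1 + j0.4929.
Step 4 — H = 0.8046 - j0.3965.
Step 5 — Magnitude: |H| = 0.897 (-0.9 dB); phase: φ = -26.2°.

|H| = 0.897 (-0.9 dB), φ = -26.2°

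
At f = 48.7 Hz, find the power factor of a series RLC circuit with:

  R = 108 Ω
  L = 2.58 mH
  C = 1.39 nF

Step 1 — Angular frequency: ω = 2π·f = 2π·48.7 = 306 rad/s.
Step 2 — Component impedances:
  R: Z = R = 108 Ω
  L: Z = jωL = j·306·0.00258 = 0 + j0.7895 Ω
  C: Z = 1/(jωC) = -j/(ω·C) = 0 - j2.351e+06 Ω
Step 3 — Series combination: Z_total = R + L + C = 108 - j2.351e+06 Ω = 2.351e+06∠-90.0° Ω.
Step 4 — Power factor: PF = cos(φ) = Re(Z)/|Z| = 108/2.351e+06 = 4.594e-05.
Step 5 — Type: Im(Z) = -2.351e+06 ⇒ leading (phase φ = -90.0°).

PF = 4.594e-05 (leading, φ = -90.0°)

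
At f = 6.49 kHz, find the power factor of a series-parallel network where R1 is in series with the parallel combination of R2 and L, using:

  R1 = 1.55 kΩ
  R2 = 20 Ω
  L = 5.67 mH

Step 1 — Angular frequency: ω = 2π·f = 2π·6490 = 4.078e+04 rad/s.
Step 2 — Component impedances:
  R1: Z = R = 1550 Ω
  R2: Z = R = 20 Ω
  L: Z = jωL = j·4.078e+04·0.00567 = 0 + j231.2 Ω
Step 3 — Parallel branch: R2 || L = 1/(1/R2 + 1/L) = 19.85 + j1.717 Ω.
Step 4 — Series with R1: Z_total = R1 + (R2 || L) = 1570 + j1.717 Ω = 1570∠0.1° Ω.
Step 5 — Power factor: PF = cos(φ) = Re(Z)/|Z| = 1570/1570 = 1.
Step 6 — Type: Im(Z) = 1.717 ⇒ lagging (phase φ = 0.1°).

PF = 1 (lagging, φ = 0.1°)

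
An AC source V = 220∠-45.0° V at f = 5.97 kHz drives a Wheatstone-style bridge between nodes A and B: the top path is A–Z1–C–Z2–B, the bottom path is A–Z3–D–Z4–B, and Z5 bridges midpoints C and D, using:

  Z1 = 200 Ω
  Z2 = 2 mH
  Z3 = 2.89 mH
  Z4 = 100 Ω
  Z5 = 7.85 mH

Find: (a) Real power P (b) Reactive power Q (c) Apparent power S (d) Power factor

Step 1 — Angular frequency: ω = 2π·f = 2π·5970 = 3.751e+04 rad/s.
Step 2 — Component impedances:
  Z1: Z = R = 200 Ω
  Z2: Z = jωL = j·3.751e+04·0.002 = 0 + j75.02 Ω
  Z3: Z = jωL = j·3.751e+04·0.00289 = 0 + j108.4 Ω
  Z4: Z = R = 100 Ω
  Z5: Z = jωL = j·3.751e+04·0.00785 = 0 + j294.5 Ω
Step 3 — Bridge requires nodal analysis (the Z5 bridge couples midpoints C and D, so the two paths cannot be reduced to a simple series/parallel combination). Setting node B to ground and injecting 1 A at node A, the 3-node admittance system at A, C, D solves to V_A = Z_AB = 86.6 + j64.66 Ω = 108.1∠36.7° Ω.
Step 4 — Source phasor: V = 220∠-45.0° V = 155.6 - j155.6 V.
Step 5 — Current: I = V / Z = 0.2921 - j2.014 A = 2.036∠-81.7° A.
Step 6 — Complex power: S = V·I* = 358.8 + j267.9 VA.
Step 7 — Real power: P = Re(S) = 358.8 W.
Step 8 — Reactive power: Q = Im(S) = 267.9 VAR.
Step 9 — Apparent power: |S| = 447.8 VA.
Step 10 — Power factor: PF = P/|S| = 0.8013 (lagging).

(a) P = 358.8 W  (b) Q = 267.9 VAR  (c) S = 447.8 VA  (d) PF = 0.8013 (lagging)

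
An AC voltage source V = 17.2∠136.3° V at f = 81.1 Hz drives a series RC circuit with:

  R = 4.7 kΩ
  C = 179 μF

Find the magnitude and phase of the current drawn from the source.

Step 1 — Angular frequency: ω = 2π·f = 2π·81.1 = 509.6 rad/s.
Step 2 — Component impedances:
  R: Z = R = 4700 Ω
  C: Z = 1/(jωC) = -j/(ω·C) = 0 - j10.96 Ω
Step 3 — Series combination: Z_total = R + C = 4700 - j10.96 Ω = 4700∠-0.1° Ω.
Step 4 — Source phasor: V = 17.2∠136.3° V = -12.44 + j11.88 V.
Step 5 — Ohm's law: I = V / Z_total = (-12.44 + j11.88) / (4700 - j10.96) = -0.002652 + j0.002522 A.
Step 6 — Convert to polar: |I| = 0.00366 A, ∠I = 136.4°.

I = 0.00366∠136.4° A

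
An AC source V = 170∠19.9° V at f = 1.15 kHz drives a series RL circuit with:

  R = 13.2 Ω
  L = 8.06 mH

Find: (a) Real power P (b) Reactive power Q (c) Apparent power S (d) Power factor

Step 1 — Angular frequency: ω = 2π·f = 2π·1150 = 7226 rad/s.
Step 2 — Component impedances:
  R: Z = R = 13.2 Ω
  L: Z = jωL = j·7226·0.00806 = 0 + j58.24 Ω
Step 3 — Series combination: Z_total = R + L = 13.2 + j58.24 Ω = 59.72∠77.2° Ω.
Step 4 — Source phasor: V = 170∠19.9° V = 159.8 + j57.86 V.
Step 5 — Current: I = V / Z = 1.537 - j2.396 A = 2.847∠-57.3° A.
Step 6 — Complex power: S = V·I* = 107 + j472 VA.
Step 7 — Real power: P = Re(S) = 107 W.
Step 8 — Reactive power: Q = Im(S) = 472 VAR.
Step 9 — Apparent power: |S| = 484 VA.
Step 10 — Power factor: PF = P/|S| = 0.221 (lagging).

(a) P = 107 W  (b) Q = 472 VAR  (c) S = 484 VA  (d) PF = 0.221 (lagging)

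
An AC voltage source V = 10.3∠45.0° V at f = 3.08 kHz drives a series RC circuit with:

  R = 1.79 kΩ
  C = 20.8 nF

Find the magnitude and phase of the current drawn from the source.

Step 1 — Angular frequency: ω = 2π·f = 2π·3080 = 1.935e+04 rad/s.
Step 2 — Component impedances:
  R: Z = R = 1790 Ω
  C: Z = 1/(jωC) = -j/(ω·C) = 0 - j2484 Ω
Step 3 — Series combination: Z_total = R + C = 1790 - j2484 Ω = 3062∠-54.2° Ω.
Step 4 — Source phasor: V = 10.3∠45.0° V = 7.283 + j7.283 V.
Step 5 — Ohm's law: I = V / Z_total = (7.283 + j7.283) / (1790 - j2484) = -0.0005393 + j0.00332 A.
Step 6 — Convert to polar: |I| = 0.003364 A, ∠I = 99.2°.

I = 0.003364∠99.2° A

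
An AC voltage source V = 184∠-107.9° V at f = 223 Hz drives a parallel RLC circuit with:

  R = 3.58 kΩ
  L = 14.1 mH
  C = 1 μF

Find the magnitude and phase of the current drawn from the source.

Step 1 — Angular frequency: ω = 2π·f = 2π·223 = 1401 rad/s.
Step 2 — Component impedances:
  R: Z = R = 3580 Ω
  L: Z = jωL = j·1401·0.0141 = 0 + j19.76 Ω
  C: Z = 1/(jωC) = -j/(ω·C) = 0 - j713.7 Ω
Step 3 — Parallel combination: 1/Z_total = 1/R + 1/L + 1/C; Z_total = 0.1153 + j20.32 Ω = 20.32∠89.7° Ω.
Step 4 — Source phasor: V = 184∠-107.9° V = -56.55 - j175.1 V.
Step 5 — Ohm's law: I = V / Z_total = (-56.55 - j175.1) / (0.1153 + j20.32) = -8.633 + j2.734 A.
Step 6 — Convert to polar: |I| = 9.056 A, ∠I = 162.4°.

I = 9.056∠162.4° A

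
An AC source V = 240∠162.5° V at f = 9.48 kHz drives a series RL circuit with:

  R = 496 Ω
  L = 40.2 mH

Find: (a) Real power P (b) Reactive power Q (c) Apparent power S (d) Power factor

Step 1 — Angular frequency: ω = 2π·f = 2π·9480 = 5.956e+04 rad/s.
Step 2 — Component impedances:
  R: Z = R = 496 Ω
  L: Z = jωL = j·5.956e+04·0.0402 = 0 + j2394 Ω
Step 3 — Series combination: Z_total = R + L = 496 + j2394 Ω = 2445∠78.3° Ω.
Step 4 — Source phasor: V = 240∠162.5° V = -228.9 + j72.17 V.
Step 5 — Current: I = V / Z = 0.009913 + j0.09764 A = 0.09815∠84.2° A.
Step 6 — Complex power: S = V·I* = 4.778 + j23.07 VA.
Step 7 — Real power: P = Re(S) = 4.778 W.
Step 8 — Reactive power: Q = Im(S) = 23.07 VAR.
Step 9 — Apparent power: |S| = 23.56 VA.
Step 10 — Power factor: PF = P/|S| = 0.2028 (lagging).

(a) P = 4.778 W  (b) Q = 23.07 VAR  (c) S = 23.56 VA  (d) PF = 0.2028 (lagging)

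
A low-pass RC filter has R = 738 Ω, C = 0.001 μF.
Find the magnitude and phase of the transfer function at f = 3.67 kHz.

Step 1 — Angular frequency: ω = 2π·3670 = 2.306e+04 rad/s.
Step 2 — Transfer function: H(jω) = 1/(1 + jωRC).
Step 3 — Denominator: 1 + jωRC = 1 + j·2.306e+04·738·1e-09 = 1 + j0.01702.
Step 4 — H = 0.9997 - j0.01701.
Step 5 — Magnitude: |H| = 0.9999 (-0.0 dB); phase: φ = -1.0°.

|H| = 0.9999 (-0.0 dB), φ = -1.0°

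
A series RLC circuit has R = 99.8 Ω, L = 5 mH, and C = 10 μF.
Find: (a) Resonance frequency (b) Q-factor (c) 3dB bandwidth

Step 1 — Resonance condition Im(Z)=0 gives ω₀ = 1/√(LC).
Step 2 — ω₀ = 1/√(0.005·1e-05) = 4472 rad/s.
Step 3 — f₀ = ω₀/(2π) = 711.8 Hz.
Step 4 — Series Q: Q = ω₀L/R = 4472·0.005/99.8 = 0.2241.
Step 5 — 3dB bandwidth: Δω = ω₀/Q = 1.996e+04 rad/s; BW = Δω/(2π) = 3177 Hz.

(a) f₀ = 711.8 Hz  (b) Q = 0.2241  (c) BW = 3177 Hz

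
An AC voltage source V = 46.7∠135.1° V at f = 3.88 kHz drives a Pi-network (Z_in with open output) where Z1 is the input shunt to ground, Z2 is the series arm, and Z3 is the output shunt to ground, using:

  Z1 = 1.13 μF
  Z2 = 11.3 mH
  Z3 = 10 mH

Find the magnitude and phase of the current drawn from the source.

Step 1 — Angular frequency: ω = 2π·f = 2π·3880 = 2.438e+04 rad/s.
Step 2 — Component impedances:
  Z1: Z = 1/(jωC) = -j/(ω·C) = 0 - j36.3 Ω
  Z2: Z = jωL = j·2.438e+04·0.0113 = 0 + j275.5 Ω
  Z3: Z = jωL = j·2.438e+04·0.01 = 0 + j243.8 Ω
Step 3 — With open output, the series arm Z2 and the output shunt Z3 appear in series to ground: Z2 + Z3 = 0 + j519.3 Ω.
Step 4 — Parallel with input shunt Z1: Z_in = Z1 || (Z2 + Z3) = 0 - j39.03 Ω = 39.03∠-90.0° Ω.
Step 5 — Source phasor: V = 46.7∠135.1° V = -33.08 + j32.96 V.
Step 6 — Ohm's law: I = V / Z_total = (-33.08 + j32.96) / (0 - j39.03) = -0.8446 - j0.8476 A.
Step 7 — Convert to polar: |I| = 1.197 A, ∠I = -134.9°.

I = 1.197∠-134.9° A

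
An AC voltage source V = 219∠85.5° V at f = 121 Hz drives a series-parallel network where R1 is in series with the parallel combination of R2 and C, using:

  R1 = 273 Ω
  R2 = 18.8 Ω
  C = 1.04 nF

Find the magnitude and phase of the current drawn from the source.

Step 1 — Angular frequency: ω = 2π·f = 2π·121 = 760.3 rad/s.
Step 2 — Component impedances:
  R1: Z = R = 273 Ω
  R2: Z = R = 18.8 Ω
  C: Z = 1/(jωC) = -j/(ω·C) = 0 - j1.265e+06 Ω
Step 3 — Parallel branch: R2 || C = 1/(1/R2 + 1/C) = 18.8 - j0.0002795 Ω.
Step 4 — Series with R1: Z_total = R1 + (R2 || C) = 291.8 - j0.0002795 Ω = 291.8∠-0.0° Ω.
Step 5 — Source phasor: V = 219∠85.5° V = 17.18 + j218.3 V.
Step 6 — Ohm's law: I = V / Z_total = (17.18 + j218.3) / (291.8 - j0.0002795) = 0.05888 + j0.7482 A.
Step 7 — Convert to polar: |I| = 0.7505 A, ∠I = 85.5°.

I = 0.7505∠85.5° A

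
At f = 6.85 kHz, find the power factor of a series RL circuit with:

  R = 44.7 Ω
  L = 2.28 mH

Step 1 — Angular frequency: ω = 2π·f = 2π·6850 = 4.304e+04 rad/s.
Step 2 — Component impedances:
  R: Z = R = 44.7 Ω
  L: Z = jωL = j·4.304e+04·0.00228 = 0 + j98.13 Ω
Step 3 — Series combination: Z_total = R + L = 44.7 + j98.13 Ω = 107.8∠65.5° Ω.
Step 4 — Power factor: PF = cos(φ) = Re(Z)/|Z| = 44.7/107.83 = 0.4145.
Step 5 — Type: Im(Z) = 98.13 ⇒ lagging (phase φ = 65.5°).

PF = 0.4145 (lagging, φ = 65.5°)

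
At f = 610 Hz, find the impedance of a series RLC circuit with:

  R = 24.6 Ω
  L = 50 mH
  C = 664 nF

Step 1 — Angular frequency: ω = 2π·f = 2π·610 = 3833 rad/s.
Step 2 — Component impedances:
  R: Z = R = 24.6 Ω
  L: Z = jωL = j·3833·0.05 = 0 + j191.6 Ω
  C: Z = 1/(jωC) = -j/(ω·C) = 0 - j392.9 Ω
Step 3 — Series combination: Z_total = R + L + C = 24.6 - j201.3 Ω = 202.8∠-83.0° Ω.

Z = 24.6 - j201.3 Ω = 202.8∠-83.0° Ω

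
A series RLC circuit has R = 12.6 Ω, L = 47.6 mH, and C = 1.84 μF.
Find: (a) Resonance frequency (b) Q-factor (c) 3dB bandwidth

Step 1 — Resonance: ω₀ = 1/√(LC) = 1/√(0.0476·1.84e-06) = 3379 rad/s.
Step 2 — f₀ = ω₀/(2π) = 537.8 Hz.
Step 3 — Series Q: Q = ω₀L/R = 3379·0.0476/12.6 = 12.77.
Step 4 — Bandwidth: Δω = ω₀/Q = 264.7 rad/s; BW = Δω/(2π) = 42.13 Hz.

(a) f₀ = 537.8 Hz  (b) Q = 12.77  (c) BW = 42.13 Hz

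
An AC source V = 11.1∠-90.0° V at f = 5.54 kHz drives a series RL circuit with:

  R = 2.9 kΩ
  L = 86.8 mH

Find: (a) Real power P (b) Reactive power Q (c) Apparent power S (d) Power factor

Step 1 — Angular frequency: ω = 2π·f = 2π·5540 = 3.481e+04 rad/s.
Step 2 — Component impedances:
  R: Z = R = 2900 Ω
  L: Z = jωL = j·3.481e+04·0.0868 = 0 + j3021 Ω
Step 3 — Series combination: Z_total = R + L = 2900 + j3021 Ω = 4188∠46.2° Ω.
Step 4 — Source phasor: V = 11.1∠-90.0° V = 0 - j11.1 V.
Step 5 — Current: I = V / Z = -0.001912 - j0.001835 A = 0.00265∠-136.2° A.
Step 6 — Complex power: S = V·I* = 0.02037 + j0.02123 VA.
Step 7 — Real power: P = Re(S) = 0.02037 W.
Step 8 — Reactive power: Q = Im(S) = 0.02123 VAR.
Step 9 — Apparent power: |S| = 0.02942 VA.
Step 10 — Power factor: PF = P/|S| = 0.6925 (lagging).

(a) P = 0.02037 W  (b) Q = 0.02123 VAR  (c) S = 0.02942 VA  (d) PF = 0.6925 (lagging)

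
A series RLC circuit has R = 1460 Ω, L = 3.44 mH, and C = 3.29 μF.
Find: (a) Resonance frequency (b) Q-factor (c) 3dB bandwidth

Step 1 — Resonance condition Im(Z)=0 gives ω₀ = 1/√(LC).
Step 2 — ω₀ = 1/√(0.00344·3.29e-06) = 9400 rad/s.
Step 3 — f₀ = ω₀/(2π) = 1496 Hz.
Step 4 — Series Q: Q = ω₀L/R = 9400·0.00344/1460 = 0.02215.
Step 5 — 3dB bandwidth: Δω = ω₀/Q = 4.244e+05 rad/s; BW = Δω/(2π) = 6.755e+04 Hz.

(a) f₀ = 1496 Hz  (b) Q = 0.02215  (c) BW = 6.755e+04 Hz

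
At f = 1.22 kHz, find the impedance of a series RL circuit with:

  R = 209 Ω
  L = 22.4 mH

Step 1 — Angular frequency: ω = 2π·f = 2π·1220 = 7665 rad/s.
Step 2 — Component impedances:
  R: Z = R = 209 Ω
  L: Z = jωL = j·7665·0.0224 = 0 + j171.7 Ω
Step 3 — Series combination: Z_total = R + L = 209 + j171.7 Ω = 270.5∠39.4° Ω.

Z = 209 + j171.7 Ω = 270.5∠39.4° Ω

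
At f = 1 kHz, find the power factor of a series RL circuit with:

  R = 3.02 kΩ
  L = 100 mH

Step 1 — Angular frequency: ω = 2π·f = 2π·1000 = 6283 rad/s.
Step 2 — Component impedances:
  R: Z = R = 3020 Ω
  L: Z = jωL = j·6283·0.1 = 0 + j628.3 Ω
Step 3 — Series combination: Z_total = R + L = 3020 + j628.3 Ω = 3085∠11.8° Ω.
Step 4 — Power factor: PF = cos(φ) = Re(Z)/|Z| = 3020/3084.7 = 0.979.
Step 5 — Type: Im(Z) = 628.3 ⇒ lagging (phase φ = 11.8°).

PF = 0.979 (lagging, φ = 11.8°)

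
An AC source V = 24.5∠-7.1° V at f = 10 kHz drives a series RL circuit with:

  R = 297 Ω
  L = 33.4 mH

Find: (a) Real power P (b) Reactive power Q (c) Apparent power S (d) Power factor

Step 1 — Angular frequency: ω = 2π·f = 2π·1e+04 = 6.283e+04 rad/s.
Step 2 — Component impedances:
  R: Z = R = 297 Ω
  L: Z = jωL = j·6.283e+04·0.0334 = 0 + j2099 Ω
Step 3 — Series combination: Z_total = R + L = 297 + j2099 Ω = 2119∠81.9° Ω.
Step 4 — Source phasor: V = 24.5∠-7.1° V = 24.31 - j3.028 V.
Step 5 — Current: I = V / Z = 0.0001927 - j0.01156 A = 0.01156∠-89.0° A.
Step 6 — Complex power: S = V·I* = 0.03968 + j0.2804 VA.
Step 7 — Real power: P = Re(S) = 0.03968 W.
Step 8 — Reactive power: Q = Im(S) = 0.2804 VAR.
Step 9 — Apparent power: |S| = 0.2832 VA.
Step 10 — Power factor: PF = P/|S| = 0.1401 (lagging).

(a) P = 0.03968 W  (b) Q = 0.2804 VAR  (c) S = 0.2832 VA  (d) PF = 0.1401 (lagging)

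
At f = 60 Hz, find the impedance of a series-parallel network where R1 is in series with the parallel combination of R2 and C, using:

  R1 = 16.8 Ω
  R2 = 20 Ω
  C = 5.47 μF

Step 1 — Angular frequency: ω = 2π·f = 2π·60 = 377 rad/s.
Step 2 — Component impedances:
  R1: Z = R = 16.8 Ω
  R2: Z = R = 20 Ω
  C: Z = 1/(jωC) = -j/(ω·C) = 0 - j484.9 Ω
Step 3 — Parallel branch: R2 || C = 1/(1/R2 + 1/C) = 19.97 - j0.8235 Ω.
Step 4 — Series with R1: Z_total = R1 + (R2 || C) = 36.77 - j0.8235 Ω = 36.78∠-1.3° Ω.

Z = 36.77 - j0.8235 Ω = 36.78∠-1.3° Ω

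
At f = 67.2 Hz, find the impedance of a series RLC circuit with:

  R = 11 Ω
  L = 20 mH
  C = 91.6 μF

Step 1 — Angular frequency: ω = 2π·f = 2π·67.2 = 422.2 rad/s.
Step 2 — Component impedances:
  R: Z = R = 11 Ω
  L: Z = jωL = j·422.2·0.02 = 0 + j8.445 Ω
  C: Z = 1/(jωC) = -j/(ω·C) = 0 - j25.86 Ω
Step 3 — Series combination: Z_total = R + L + C = 11 - j17.41 Ω = 20.59∠-57.7° Ω.

Z = 11 - j17.41 Ω = 20.59∠-57.7° Ω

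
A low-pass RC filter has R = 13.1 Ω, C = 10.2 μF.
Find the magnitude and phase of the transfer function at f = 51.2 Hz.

Step 1 — Angular frequency: ω = 2π·51.2 = 321.7 rad/s.
Step 2 — Transfer function: H(jω) = 1/(1 + jωRC).
Step 3 — Denominator: 1 + jωRC = 1 + j·321.7·13.1·1.02e-05 = 1 + j0.04299.
Step 4 — H = 0.9982 - j0.04291.
Step 5 — Magnitude: |H| = 0.9991 (-0.0 dB); phase: φ = -2.5°.

|H| = 0.9991 (-0.0 dB), φ = -2.5°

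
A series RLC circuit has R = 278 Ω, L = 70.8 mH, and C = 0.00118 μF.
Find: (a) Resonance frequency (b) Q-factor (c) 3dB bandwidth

Step 1 — Resonance condition Im(Z)=0 gives ω₀ = 1/√(LC).
Step 2 — ω₀ = 1/√(0.0708·1.18e-09) = 1.094e+05 rad/s.
Step 3 — f₀ = ω₀/(2π) = 1.741e+04 Hz.
Step 4 — Series Q: Q = ω₀L/R = 1.094e+05·0.0708/278 = 27.86.
Step 5 — 3dB bandwidth: Δω = ω₀/Q = 3927 rad/s; BW = Δω/(2π) = 624.9 Hz.

(a) f₀ = 1.741e+04 Hz  (b) Q = 27.86  (c) BW = 624.9 Hz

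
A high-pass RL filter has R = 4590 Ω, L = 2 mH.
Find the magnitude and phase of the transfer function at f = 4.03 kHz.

Step 1 — Angular frequency: ω = 2π·4030 = 2.532e+04 rad/s.
Step 2 — Transfer function: H(jω) = jωL/(R + jωL).
Step 3 — Numerator jωL = j·50.64; denominator R + jωL = 4590 + j50.64.
Step 4 — H = 0.0001217 + j0.01103.
Step 5 — Magnitude: |H| = 0.01103 (-39.1 dB); phase: φ = 89.4°.

|H| = 0.01103 (-39.1 dB), φ = 89.4°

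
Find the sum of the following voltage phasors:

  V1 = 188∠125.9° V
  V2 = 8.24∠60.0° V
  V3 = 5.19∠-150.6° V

Step 1 — Convert each phasor to rectangular form:
  V1 = 188·(cos(125.9°) + j·sin(125.9°)) = -110.2 + j152.3 V
  V2 = 8.24·(cos(60.0°) + j·sin(60.0°)) = 4.12 + j7.136 V
  V3 = 5.19·(cos(-150.6°) + j·sin(-150.6°)) = -4.522 - j2.548 V
Step 2 — Sum components: V_total = -110.6 + j156.9 V.
Step 3 — Convert to polar: |V_total| = 192 V, ∠V_total = 125.2°.

V_total = 192∠125.2° V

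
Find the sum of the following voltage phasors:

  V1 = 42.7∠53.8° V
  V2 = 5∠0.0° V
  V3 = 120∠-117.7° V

Step 1 — Convert each phasor to rectangular form:
  V1 = 42.7·(cos(53.8°) + j·sin(53.8°)) = 25.22 + j34.46 V
  V2 = 5·(cos(0.0°) + j·sin(0.0°)) = 5 V
  V3 = 120·(cos(-117.7°) + j·sin(-117.7°)) = -55.78 - j106.2 V
Step 2 — Sum components: V_total = -25.56 - j71.79 V.
Step 3 — Convert to polar: |V_total| = 76.21 V, ∠V_total = -109.6°.

V_total = 76.21∠-109.6° V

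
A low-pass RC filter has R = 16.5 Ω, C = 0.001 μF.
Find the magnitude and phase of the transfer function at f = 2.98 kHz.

Step 1 — Angular frequency: ω = 2π·2980 = 1.872e+04 rad/s.
Step 2 — Transfer function: H(jω) = 1/(1 + jωRC).
Step 3 — Denominator: 1 + jωRC = 1 + j·1.872e+04·16.5·1e-09 = 1 + j0.0003089.
Step 4 — H = 1 - j0.0003089.
Step 5 — Magnitude: |H| = 1 (-0.0 dB); phase: φ = -0.0°.

|H| = 1 (-0.0 dB), φ = -0.0°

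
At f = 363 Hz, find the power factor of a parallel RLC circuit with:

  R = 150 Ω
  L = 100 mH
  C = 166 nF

Step 1 — Angular frequency: ω = 2π·f = 2π·363 = 2281 rad/s.
Step 2 — Component impedances:
  R: Z = R = 150 Ω
  L: Z = jωL = j·2281·0.1 = 0 + j228.1 Ω
  C: Z = 1/(jωC) = -j/(ω·C) = 0 - j2641 Ω
Step 3 — Parallel combination: 1/Z_total = 1/R + 1/L + 1/C; Z_total = 110.2 + j66.22 Ω = 128.6∠31.0° Ω.
Step 4 — Power factor: PF = cos(φ) = Re(Z)/|Z| = 110.21/128.57 = 0.8572.
Step 5 — Type: Im(Z) = 66.22 ⇒ lagging (phase φ = 31.0°).

PF = 0.8572 (lagging, φ = 31.0°)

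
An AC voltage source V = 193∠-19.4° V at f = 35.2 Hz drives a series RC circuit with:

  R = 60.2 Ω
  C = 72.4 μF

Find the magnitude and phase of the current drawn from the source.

Step 1 — Angular frequency: ω = 2π·f = 2π·35.2 = 221.2 rad/s.
Step 2 — Component impedances:
  R: Z = R = 60.2 Ω
  C: Z = 1/(jωC) = -j/(ω·C) = 0 - j62.45 Ω
Step 3 — Series combination: Z_total = R + C = 60.2 - j62.45 Ω = 86.74∠-46.1° Ω.
Step 4 — Source phasor: V = 193∠-19.4° V = 182 - j64.11 V.
Step 5 — Ohm's law: I = V / Z_total = (182 - j64.11) / (60.2 - j62.45) = 1.989 + j0.998 A.
Step 6 — Convert to polar: |I| = 2.225 A, ∠I = 26.7°.

I = 2.225∠26.7° A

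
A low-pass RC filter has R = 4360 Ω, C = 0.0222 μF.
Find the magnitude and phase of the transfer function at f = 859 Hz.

Step 1 — Angular frequency: ω = 2π·859 = 5397 rad/s.
Step 2 — Transfer function: H(jω) = 1/(1 + jωRC).
Step 3 — Denominator: 1 + jωRC = 1 + j·5397·4360·2.22e-08 = 1 + j0.5224.
Step 4 — H = 0.7856 - j0.4104.
Step 5 — Magnitude: |H| = 0.8863 (-1.0 dB); phase: φ = -27.6°.

|H| = 0.8863 (-1.0 dB), φ = -27.6°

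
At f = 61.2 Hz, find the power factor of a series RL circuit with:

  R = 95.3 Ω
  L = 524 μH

Step 1 — Angular frequency: ω = 2π·f = 2π·61.2 = 384.5 rad/s.
Step 2 — Component impedances:
  R: Z = R = 95.3 Ω
  L: Z = jωL = j·384.5·0.000524 = 0 + j0.2015 Ω
Step 3 — Series combination: Z_total = R + L = 95.3 + j0.2015 Ω = 95.3∠0.1° Ω.
Step 4 — Power factor: PF = cos(φ) = Re(Z)/|Z| = 95.3/95.3 = 1.
Step 5 — Type: Im(Z) = 0.2015 ⇒ lagging (phase φ = 0.1°).

PF = 1 (lagging, φ = 0.1°)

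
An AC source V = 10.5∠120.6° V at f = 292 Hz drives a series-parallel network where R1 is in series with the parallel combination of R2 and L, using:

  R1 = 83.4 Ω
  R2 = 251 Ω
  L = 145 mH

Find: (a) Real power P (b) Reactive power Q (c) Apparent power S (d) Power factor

Step 1 — Angular frequency: ω = 2π·f = 2π·292 = 1835 rad/s.
Step 2 — Component impedances:
  R1: Z = R = 83.4 Ω
  R2: Z = R = 251 Ω
  L: Z = jωL = j·1835·0.145 = 0 + j266 Ω
Step 3 — Parallel branch: R2 || L = 1/(1/R2 + 1/L) = 132.8 + j125.3 Ω.
Step 4 — Series with R1: Z_total = R1 + (R2 || L) = 216.2 + j125.3 Ω = 249.9∠30.1° Ω.
Step 5 — Source phasor: V = 10.5∠120.6° V = -5.345 + j9.038 V.
Step 6 — Current: I = V / Z = -0.0003715 + j0.04202 A = 0.04202∠90.5° A.
Step 7 — Complex power: S = V·I* = 0.3818 + j0.2212 VA.
Step 8 — Real power: P = Re(S) = 0.3818 W.
Step 9 — Reactive power: Q = Im(S) = 0.2212 VAR.
Step 10 — Apparent power: |S| = 0.4412 VA.
Step 11 — Power factor: PF = P/|S| = 0.8652 (lagging).

(a) P = 0.3818 W  (b) Q = 0.2212 VAR  (c) S = 0.4412 VA  (d) PF = 0.8652 (lagging)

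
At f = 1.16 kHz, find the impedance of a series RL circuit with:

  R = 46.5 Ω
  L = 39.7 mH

Step 1 — Angular frequency: ω = 2π·f = 2π·1160 = 7288 rad/s.
Step 2 — Component impedances:
  R: Z = R = 46.5 Ω
  L: Z = jωL = j·7288·0.0397 = 0 + j289.4 Ω
Step 3 — Series combination: Z_total = R + L = 46.5 + j289.4 Ω = 293.1∠80.9° Ω.

Z = 46.5 + j289.4 Ω = 293.1∠80.9° Ω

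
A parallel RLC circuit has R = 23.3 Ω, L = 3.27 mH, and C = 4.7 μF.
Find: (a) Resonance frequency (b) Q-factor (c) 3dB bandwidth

Step 1 — Resonance: ω₀ = 1/√(LC) = 1/√(0.00327·4.7e-06) = 8066 rad/s.
Step 2 — f₀ = ω₀/(2π) = 1284 Hz.
Step 3 — Parallel Q: Q = R/(ω₀L) = 23.3/(8066·0.00327) = 0.8833.
Step 4 — Bandwidth: Δω = ω₀/Q = 9132 rad/s; BW = Δω/(2π) = 1453 Hz.

(a) f₀ = 1284 Hz  (b) Q = 0.8833  (c) BW = 1453 Hz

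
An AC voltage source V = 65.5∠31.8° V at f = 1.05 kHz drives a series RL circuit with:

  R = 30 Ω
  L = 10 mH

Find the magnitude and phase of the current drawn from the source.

Step 1 — Angular frequency: ω = 2π·f = 2π·1050 = 6597 rad/s.
Step 2 — Component impedances:
  R: Z = R = 30 Ω
  L: Z = jωL = j·6597·0.01 = 0 + j65.97 Ω
Step 3 — Series combination: Z_total = R + L = 30 + j65.97 Ω = 72.47∠65.5° Ω.
Step 4 — Source phasor: V = 65.5∠31.8° V = 55.67 + j34.52 V.
Step 5 — Ohm's law: I = V / Z_total = (55.67 + j34.52) / (30 + j65.97) = 0.7515 - j0.5021 A.
Step 6 — Convert to polar: |I| = 0.9038 A, ∠I = -33.7°.

I = 0.9038∠-33.7° A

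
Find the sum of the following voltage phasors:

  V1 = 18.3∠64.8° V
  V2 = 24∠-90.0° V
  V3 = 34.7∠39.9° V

Step 1 — Convert each phasor to rectangular form:
  V1 = 18.3·(cos(64.8°) + j·sin(64.8°)) = 7.792 + j16.56 V
  V2 = 24·(cos(-90.0°) + j·sin(-90.0°)) = 0 - j24 V
  V3 = 34.7·(cos(39.9°) + j·sin(39.9°)) = 26.62 + j22.26 V
Step 2 — Sum components: V_total = 34.41 + j14.82 V.
Step 3 — Convert to polar: |V_total| = 37.47 V, ∠V_total = 23.3°.

V_total = 37.47∠23.3° V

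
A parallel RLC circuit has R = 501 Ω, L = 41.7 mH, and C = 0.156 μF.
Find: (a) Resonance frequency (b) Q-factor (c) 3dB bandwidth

Step 1 — Resonance: ω₀ = 1/√(LC) = 1/√(0.0417·1.56e-07) = 1.24e+04 rad/s.
Step 2 — f₀ = ω₀/(2π) = 1973 Hz.
Step 3 — Parallel Q: Q = R/(ω₀L) = 501/(1.24e+04·0.0417) = 0.969.
Step 4 — Bandwidth: Δω = ω₀/Q = 1.279e+04 rad/s; BW = Δω/(2π) = 2036 Hz.

(a) f₀ = 1973 Hz  (b) Q = 0.969  (c) BW = 2036 Hz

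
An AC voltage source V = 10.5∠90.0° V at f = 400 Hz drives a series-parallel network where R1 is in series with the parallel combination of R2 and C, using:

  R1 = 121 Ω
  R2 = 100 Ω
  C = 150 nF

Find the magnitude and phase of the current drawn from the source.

Step 1 — Angular frequency: ω = 2π·f = 2π·400 = 2513 rad/s.
Step 2 — Component impedances:
  R1: Z = R = 121 Ω
  R2: Z = R = 100 Ω
  C: Z = 1/(jωC) = -j/(ω·C) = 0 - j2653 Ω
Step 3 — Parallel branch: R2 || C = 1/(1/R2 + 1/C) = 99.86 - j3.765 Ω.
Step 4 — Series with R1: Z_total = R1 + (R2 || C) = 220.9 - j3.765 Ω = 220.9∠-1.0° Ω.
Step 5 — Source phasor: V = 10.5∠90.0° V = 0 + j10.5 V.
Step 6 — Ohm's law: I = V / Z_total = (0 + j10.5) / (220.9 - j3.765) = -0.0008101 + j0.04753 A.
Step 7 — Convert to polar: |I| = 0.04753 A, ∠I = 91.0°.

I = 0.04753∠91.0° A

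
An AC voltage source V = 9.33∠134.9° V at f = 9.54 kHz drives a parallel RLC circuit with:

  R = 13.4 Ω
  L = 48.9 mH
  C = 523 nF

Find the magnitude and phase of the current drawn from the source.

Step 1 — Angular frequency: ω = 2π·f = 2π·9540 = 5.994e+04 rad/s.
Step 2 — Component impedances:
  R: Z = R = 13.4 Ω
  L: Z = jωL = j·5.994e+04·0.0489 = 0 + j2931 Ω
  C: Z = 1/(jωC) = -j/(ω·C) = 0 - j31.9 Ω
Step 3 — Parallel combination: 1/Z_total = 1/R + 1/L + 1/C; Z_total = 11.43 - j4.748 Ω = 12.37∠-22.6° Ω.
Step 4 — Source phasor: V = 9.33∠134.9° V = -6.586 + j6.609 V.
Step 5 — Ohm's law: I = V / Z_total = (-6.586 + j6.609) / (11.43 - j4.748) = -0.6964 + j0.289 A.
Step 6 — Convert to polar: |I| = 0.754 A, ∠I = 157.5°.

I = 0.754∠157.5° A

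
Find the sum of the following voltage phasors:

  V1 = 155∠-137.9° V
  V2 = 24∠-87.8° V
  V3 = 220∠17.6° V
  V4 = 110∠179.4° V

Step 1 — Convert each phasor to rectangular form:
  V1 = 155·(cos(-137.9°) + j·sin(-137.9°)) = -115 - j103.9 V
  V2 = 24·(cos(-87.8°) + j·sin(-87.8°)) = 0.9213 - j23.98 V
  V3 = 220·(cos(17.6°) + j·sin(17.6°)) = 209.7 + j66.52 V
  V4 = 110·(cos(179.4°) + j·sin(179.4°)) = -110 + j1.152 V
Step 2 — Sum components: V_total = -14.38 - j60.23 V.
Step 3 — Convert to polar: |V_total| = 61.92 V, ∠V_total = -103.4°.

V_total = 61.92∠-103.4° V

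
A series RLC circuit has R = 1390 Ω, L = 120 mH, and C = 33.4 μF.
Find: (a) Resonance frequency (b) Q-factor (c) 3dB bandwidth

Step 1 — Resonance condition Im(Z)=0 gives ω₀ = 1/√(LC).
Step 2 — ω₀ = 1/√(0.12·3.34e-05) = 499.5 rad/s.
Step 3 — f₀ = ω₀/(2π) = 79.5 Hz.
Step 4 — Series Q: Q = ω₀L/R = 499.5·0.12/1390 = 0.04312.
Step 5 — 3dB bandwidth: Δω = ω₀/Q = 1.158e+04 rad/s; BW = Δω/(2π) = 1844 Hz.

(a) f₀ = 79.5 Hz  (b) Q = 0.04312  (c) BW = 1844 Hz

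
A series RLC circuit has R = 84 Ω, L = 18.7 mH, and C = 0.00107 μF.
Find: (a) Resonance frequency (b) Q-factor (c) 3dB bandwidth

Step 1 — Resonance condition Im(Z)=0 gives ω₀ = 1/√(LC).
Step 2 — ω₀ = 1/√(0.0187·1.07e-09) = 2.236e+05 rad/s.
Step 3 — f₀ = ω₀/(2π) = 3.558e+04 Hz.
Step 4 — Series Q: Q = ω₀L/R = 2.236e+05·0.0187/84 = 49.77.
Step 5 — 3dB bandwidth: Δω = ω₀/Q = 4492 rad/s; BW = Δω/(2π) = 714.9 Hz.

(a) f₀ = 3.558e+04 Hz  (b) Q = 49.77  (c) BW = 714.9 Hz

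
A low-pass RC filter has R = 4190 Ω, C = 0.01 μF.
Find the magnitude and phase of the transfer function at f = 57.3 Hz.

Step 1 — Angular frequency: ω = 2π·57.3 = 360 rad/s.
Step 2 — Transfer function: H(jω) = 1/(1 + jωRC).
Step 3 — Denominator: 1 + jωRC = 1 + j·360·4190·1e-08 = 1 + j0.01509.
Step 4 — H = 0.9998 - j0.01508.
Step 5 — Magnitude: |H| = 0.9999 (-0.0 dB); phase: φ = -0.9°.

|H| = 0.9999 (-0.0 dB), φ = -0.9°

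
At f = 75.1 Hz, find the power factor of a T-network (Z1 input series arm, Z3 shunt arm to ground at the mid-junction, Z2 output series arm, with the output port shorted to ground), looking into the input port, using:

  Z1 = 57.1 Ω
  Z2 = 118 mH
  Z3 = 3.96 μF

Step 1 — Angular frequency: ω = 2π·f = 2π·75.1 = 471.9 rad/s.
Step 2 — Component impedances:
  Z1: Z = R = 57.1 Ω
  Z2: Z = jωL = j·471.9·0.118 = 0 + j55.68 Ω
  Z3: Z = 1/(jωC) = -j/(ω·C) = 0 - j535.2 Ω
Step 3 — With the output port shorted to ground, the output series arm Z2 runs from the junction to ground; the shunt arm Z3 also runs from the junction to ground. They appear in parallel: Z3 || Z2 = 0 + j62.15 Ω.
Step 4 — Series with input arm Z1: Z_in = Z1 + (Z3 || Z2) = 57.1 + j62.15 Ω = 84.4∠47.4° Ω.
Step 5 — Power factor: PF = cos(φ) = Re(Z)/|Z| = 57.1/84.395 = 0.6766.
Step 6 — Type: Im(Z) = 62.15 ⇒ lagging (phase φ = 47.4°).

PF = 0.6766 (lagging, φ = 47.4°)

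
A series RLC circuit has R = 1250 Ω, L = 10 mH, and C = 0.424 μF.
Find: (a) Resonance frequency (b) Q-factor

Step 1 — Resonance condition Im(Z)=0 gives ω₀ = 1/√(LC).
Step 2 — ω₀ = 1/√(0.01·4.24e-07) = 1.536e+04 rad/s.
Step 3 — f₀ = ω₀/(2π) = 2444 Hz.
Step 4 — Series Q: Q = ω₀L/R = 1.536e+04·0.01/1250 = 0.1229.

(a) f₀ = 2444 Hz  (b) Q = 0.1229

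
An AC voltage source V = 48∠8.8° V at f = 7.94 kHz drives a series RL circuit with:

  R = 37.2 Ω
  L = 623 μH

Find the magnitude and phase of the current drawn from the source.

Step 1 — Angular frequency: ω = 2π·f = 2π·7940 = 4.989e+04 rad/s.
Step 2 — Component impedances:
  R: Z = R = 37.2 Ω
  L: Z = jωL = j·4.989e+04·0.000623 = 0 + j31.08 Ω
Step 3 — Series combination: Z_total = R + L = 37.2 + j31.08 Ω = 48.48∠39.9° Ω.
Step 4 — Source phasor: V = 48∠8.8° V = 47.43 + j7.343 V.
Step 5 — Ohm's law: I = V / Z_total = (47.43 + j7.343) / (37.2 + j31.08) = 0.8481 - j0.5112 A.
Step 6 — Convert to polar: |I| = 0.9902 A, ∠I = -31.1°.

I = 0.9902∠-31.1° A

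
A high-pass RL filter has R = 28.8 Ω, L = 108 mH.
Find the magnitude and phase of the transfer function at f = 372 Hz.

Step 1 — Angular frequency: ω = 2π·372 = 2337 rad/s.
Step 2 — Transfer function: H(jω) = jωL/(R + jωL).
Step 3 — Numerator jωL = j·252.4; denominator R + jωL = 28.8 + j252.4.
Step 4 — H = 0.9872 + j0.1126.
Step 5 — Magnitude: |H| = 0.9936 (-0.1 dB); phase: φ = 6.5°.

|H| = 0.9936 (-0.1 dB), φ = 6.5°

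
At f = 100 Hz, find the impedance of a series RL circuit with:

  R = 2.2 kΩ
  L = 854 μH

Step 1 — Angular frequency: ω = 2π·f = 2π·100 = 628.3 rad/s.
Step 2 — Component impedances:
  R: Z = R = 2200 Ω
  L: Z = jωL = j·628.3·0.000854 = 0 + j0.5366 Ω
Step 3 — Series combination: Z_total = R + L = 2200 + j0.5366 Ω = 2200∠0.0° Ω.

Z = 2200 + j0.5366 Ω = 2200∠0.0° Ω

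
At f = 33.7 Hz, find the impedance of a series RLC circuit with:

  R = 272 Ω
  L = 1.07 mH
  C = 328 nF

Step 1 — Angular frequency: ω = 2π·f = 2π·33.7 = 211.7 rad/s.
Step 2 — Component impedances:
  R: Z = R = 272 Ω
  L: Z = jωL = j·211.7·0.00107 = 0 + j0.2266 Ω
  C: Z = 1/(jωC) = -j/(ω·C) = 0 - j1.44e+04 Ω
Step 3 — Series combination: Z_total = R + L + C = 272 - j1.44e+04 Ω = 1.44e+04∠-88.9° Ω.

Z = 272 - j1.44e+04 Ω = 1.44e+04∠-88.9° Ω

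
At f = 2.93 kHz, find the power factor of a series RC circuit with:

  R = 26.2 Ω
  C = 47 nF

Step 1 — Angular frequency: ω = 2π·f = 2π·2930 = 1.841e+04 rad/s.
Step 2 — Component impedances:
  R: Z = R = 26.2 Ω
  C: Z = 1/(jωC) = -j/(ω·C) = 0 - j1156 Ω
Step 3 — Series combination: Z_total = R + C = 26.2 - j1156 Ω = 1156∠-88.7° Ω.
Step 4 — Power factor: PF = cos(φ) = Re(Z)/|Z| = 26.2/1156 = 0.02266.
Step 5 — Type: Im(Z) = -1156 ⇒ leading (phase φ = -88.7°).

PF = 0.02266 (leading, φ = -88.7°)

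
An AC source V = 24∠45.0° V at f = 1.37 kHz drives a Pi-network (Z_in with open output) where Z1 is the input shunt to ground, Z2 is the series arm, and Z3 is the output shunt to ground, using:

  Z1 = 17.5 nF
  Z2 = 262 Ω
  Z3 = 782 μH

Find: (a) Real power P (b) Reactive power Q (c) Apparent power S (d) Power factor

Step 1 — Angular frequency: ω = 2π·f = 2π·1370 = 8608 rad/s.
Step 2 — Component impedances:
  Z1: Z = 1/(jωC) = -j/(ω·C) = 0 - j6638 Ω
  Z2: Z = R = 262 Ω
  Z3: Z = jωL = j·8608·0.000782 = 0 + j6.731 Ω
Step 3 — With open output, the series arm Z2 and the output shunt Z3 appear in series to ground: Z2 + Z3 = 262 + j6.731 Ω.
Step 4 — Parallel with input shunt Z1: Z_in = Z1 || (Z2 + Z3) = 262.1 - j3.618 Ω = 262.1∠-0.8° Ω.
Step 5 — Source phasor: V = 24∠45.0° V = 16.97 + j16.97 V.
Step 6 — Current: I = V / Z = 0.06384 + j0.06562 A = 0.09155∠45.8° A.
Step 7 — Complex power: S = V·I* = 2.197 - j0.03032 VA.
Step 8 — Real power: P = Re(S) = 2.197 W.
Step 9 — Reactive power: Q = Im(S) = -0.03032 VAR.
Step 10 — Apparent power: |S| = 2.197 VA.
Step 11 — Power factor: PF = P/|S| = 0.9999 (leading).

(a) P = 2.197 W  (b) Q = -0.03032 VAR  (c) S = 2.197 VA  (d) PF = 0.9999 (leading)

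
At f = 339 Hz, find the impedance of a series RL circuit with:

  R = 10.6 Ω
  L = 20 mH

Step 1 — Angular frequency: ω = 2π·f = 2π·339 = 2130 rad/s.
Step 2 — Component impedances:
  R: Z = R = 10.6 Ω
  L: Z = jωL = j·2130·0.02 = 0 + j42.6 Ω
Step 3 — Series combination: Z_total = R + L = 10.6 + j42.6 Ω = 43.9∠76.0° Ω.

Z = 10.6 + j42.6 Ω = 43.9∠76.0° Ω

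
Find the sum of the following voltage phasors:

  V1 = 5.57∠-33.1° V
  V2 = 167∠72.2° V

Step 1 — Convert each phasor to rectangular form:
  V1 = 5.57·(cos(-33.1°) + j·sin(-33.1°)) = 4.666 - j3.042 V
  V2 = 167·(cos(72.2°) + j·sin(72.2°)) = 51.05 + j159 V
Step 2 — Sum components: V_total = 55.72 + j156 V.
Step 3 — Convert to polar: |V_total| = 165.6 V, ∠V_total = 70.3°.

V_total = 165.6∠70.3° V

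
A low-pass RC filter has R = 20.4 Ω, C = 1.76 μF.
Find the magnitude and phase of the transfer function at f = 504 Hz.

Step 1 — Angular frequency: ω = 2π·504 = 3167 rad/s.
Step 2 — Transfer function: H(jω) = 1/(1 + jωRC).
Step 3 — Denominator: 1 + jωRC = 1 + j·3167·20.4·1.76e-06 = 1 + j0.1137.
Step 4 — H = 0.9872 - j0.1122.
Step 5 — Magnitude: |H| = 0.9936 (-0.1 dB); phase: φ = -6.5°.

|H| = 0.9936 (-0.1 dB), φ = -6.5°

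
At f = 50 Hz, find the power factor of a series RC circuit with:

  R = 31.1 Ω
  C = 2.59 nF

Step 1 — Angular frequency: ω = 2π·f = 2π·50 = 314.2 rad/s.
Step 2 — Component impedances:
  R: Z = R = 31.1 Ω
  C: Z = 1/(jωC) = -j/(ω·C) = 0 - j1.229e+06 Ω
Step 3 — Series combination: Z_total = R + C = 31.1 - j1.229e+06 Ω = 1.229e+06∠-90.0° Ω.
Step 4 — Power factor: PF = cos(φ) = Re(Z)/|Z| = 31.1/1.229e+06 = 2.531e-05.
Step 5 — Type: Im(Z) = -1.229e+06 ⇒ leading (phase φ = -90.0°).

PF = 2.531e-05 (leading, φ = -90.0°)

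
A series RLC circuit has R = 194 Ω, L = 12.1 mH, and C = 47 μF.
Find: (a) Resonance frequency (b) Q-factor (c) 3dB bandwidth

Step 1 — Resonance condition Im(Z)=0 gives ω₀ = 1/√(LC).
Step 2 — ω₀ = 1/√(0.0121·4.7e-05) = 1326 rad/s.
Step 3 — f₀ = ω₀/(2π) = 211 Hz.
Step 4 — Series Q: Q = ω₀L/R = 1326·0.0121/194 = 0.08271.
Step 5 — 3dB bandwidth: Δω = ω₀/Q = 1.603e+04 rad/s; BW = Δω/(2π) = 2552 Hz.

(a) f₀ = 211 Hz  (b) Q = 0.08271  (c) BW = 2552 Hz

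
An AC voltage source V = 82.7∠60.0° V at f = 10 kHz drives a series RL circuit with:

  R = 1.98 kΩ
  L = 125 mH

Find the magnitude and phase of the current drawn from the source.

Step 1 — Angular frequency: ω = 2π·f = 2π·1e+04 = 6.283e+04 rad/s.
Step 2 — Component impedances:
  R: Z = R = 1980 Ω
  L: Z = jωL = j·6.283e+04·0.125 = 0 + j7854 Ω
Step 3 — Series combination: Z_total = R + L = 1980 + j7854 Ω = 8100∠75.9° Ω.
Step 4 — Source phasor: V = 82.7∠60.0° V = 41.35 + j71.62 V.
Step 5 — Ohm's law: I = V / Z_total = (41.35 + j71.62) / (1980 + j7854) = 0.009822 - j0.002789 A.
Step 6 — Convert to polar: |I| = 0.01021 A, ∠I = -15.9°.

I = 0.01021∠-15.9° A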